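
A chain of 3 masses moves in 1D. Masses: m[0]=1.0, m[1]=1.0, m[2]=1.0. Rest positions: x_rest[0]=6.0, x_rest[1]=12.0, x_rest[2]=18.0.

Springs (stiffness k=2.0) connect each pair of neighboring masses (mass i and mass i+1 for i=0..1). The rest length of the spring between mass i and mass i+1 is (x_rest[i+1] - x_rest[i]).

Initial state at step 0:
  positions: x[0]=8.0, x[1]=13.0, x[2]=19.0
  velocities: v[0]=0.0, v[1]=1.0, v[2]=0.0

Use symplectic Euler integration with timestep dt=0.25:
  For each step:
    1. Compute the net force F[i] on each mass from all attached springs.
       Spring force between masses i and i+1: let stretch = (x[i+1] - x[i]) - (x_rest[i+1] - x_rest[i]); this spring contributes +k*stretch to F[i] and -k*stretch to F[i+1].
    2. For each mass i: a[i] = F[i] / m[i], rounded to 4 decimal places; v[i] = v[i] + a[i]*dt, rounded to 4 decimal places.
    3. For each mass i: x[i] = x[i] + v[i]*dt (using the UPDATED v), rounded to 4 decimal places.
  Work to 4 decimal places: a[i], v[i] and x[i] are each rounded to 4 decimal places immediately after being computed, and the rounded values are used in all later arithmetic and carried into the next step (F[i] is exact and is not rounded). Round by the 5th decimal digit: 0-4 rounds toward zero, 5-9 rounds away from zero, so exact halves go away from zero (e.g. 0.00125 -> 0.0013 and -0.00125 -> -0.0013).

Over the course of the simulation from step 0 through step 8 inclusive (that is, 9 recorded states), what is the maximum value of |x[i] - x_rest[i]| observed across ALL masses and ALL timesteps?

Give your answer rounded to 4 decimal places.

Answer: 2.7380

Derivation:
Step 0: x=[8.0000 13.0000 19.0000] v=[0.0000 1.0000 0.0000]
Step 1: x=[7.8750 13.3750 19.0000] v=[-0.5000 1.5000 0.0000]
Step 2: x=[7.6875 13.7656 19.0469] v=[-0.7500 1.5625 0.1875]
Step 3: x=[7.5098 14.0566 19.1836] v=[-0.7110 1.1641 0.5469]
Step 4: x=[7.4004 14.1702 19.4295] v=[-0.4376 0.4542 0.9834]
Step 5: x=[7.3872 14.0949 19.7680] v=[-0.0527 -0.3011 1.3538]
Step 6: x=[7.4625 13.8903 20.1473] v=[0.3012 -0.8184 1.5173]
Step 7: x=[7.5913 13.6644 20.4945] v=[0.5151 -0.9038 1.3888]
Step 8: x=[7.7292 13.5331 20.7380] v=[0.5517 -0.5253 0.9738]
Max displacement = 2.7380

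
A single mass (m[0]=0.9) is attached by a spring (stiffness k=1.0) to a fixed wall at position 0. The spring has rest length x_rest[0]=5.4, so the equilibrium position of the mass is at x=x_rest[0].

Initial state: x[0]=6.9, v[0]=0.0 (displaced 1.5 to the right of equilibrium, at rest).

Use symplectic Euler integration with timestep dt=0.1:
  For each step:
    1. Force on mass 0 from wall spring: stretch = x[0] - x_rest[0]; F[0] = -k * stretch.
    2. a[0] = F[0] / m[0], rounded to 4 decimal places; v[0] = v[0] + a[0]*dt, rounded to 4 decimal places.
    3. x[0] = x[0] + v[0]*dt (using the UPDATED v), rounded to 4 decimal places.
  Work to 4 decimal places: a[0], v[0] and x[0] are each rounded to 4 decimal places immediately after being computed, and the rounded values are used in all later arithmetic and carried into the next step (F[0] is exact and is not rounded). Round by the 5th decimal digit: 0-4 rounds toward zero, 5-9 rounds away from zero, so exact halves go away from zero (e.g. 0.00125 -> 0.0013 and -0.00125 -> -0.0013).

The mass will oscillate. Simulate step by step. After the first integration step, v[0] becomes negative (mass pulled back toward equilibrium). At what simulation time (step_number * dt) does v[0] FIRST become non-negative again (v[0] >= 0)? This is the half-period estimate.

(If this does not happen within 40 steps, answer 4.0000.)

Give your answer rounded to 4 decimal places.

Step 0: x=[6.9000] v=[0.0000]
Step 1: x=[6.8833] v=[-0.1667]
Step 2: x=[6.8502] v=[-0.3315]
Step 3: x=[6.8009] v=[-0.4926]
Step 4: x=[6.7361] v=[-0.6483]
Step 5: x=[6.6564] v=[-0.7968]
Step 6: x=[6.5628] v=[-0.9364]
Step 7: x=[6.4562] v=[-1.0656]
Step 8: x=[6.3379] v=[-1.1830]
Step 9: x=[6.2092] v=[-1.2872]
Step 10: x=[6.0715] v=[-1.3771]
Step 11: x=[5.9263] v=[-1.4517]
Step 12: x=[5.7753] v=[-1.5102]
Step 13: x=[5.6201] v=[-1.5519]
Step 14: x=[5.4625] v=[-1.5764]
Step 15: x=[5.3042] v=[-1.5833]
Step 16: x=[5.1469] v=[-1.5727]
Step 17: x=[4.9924] v=[-1.5446]
Step 18: x=[4.8425] v=[-1.4993]
Step 19: x=[4.6988] v=[-1.4374]
Step 20: x=[4.5629] v=[-1.3595]
Step 21: x=[4.4363] v=[-1.2665]
Step 22: x=[4.3204] v=[-1.1594]
Step 23: x=[4.2165] v=[-1.0394]
Step 24: x=[4.1257] v=[-0.9079]
Step 25: x=[4.0491] v=[-0.7663]
Step 26: x=[3.9875] v=[-0.6162]
Step 27: x=[3.9416] v=[-0.4593]
Step 28: x=[3.9119] v=[-0.2973]
Step 29: x=[3.8987] v=[-0.1320]
Step 30: x=[3.9022] v=[0.0348]
First v>=0 after going negative at step 30, time=3.0000

Answer: 3.0000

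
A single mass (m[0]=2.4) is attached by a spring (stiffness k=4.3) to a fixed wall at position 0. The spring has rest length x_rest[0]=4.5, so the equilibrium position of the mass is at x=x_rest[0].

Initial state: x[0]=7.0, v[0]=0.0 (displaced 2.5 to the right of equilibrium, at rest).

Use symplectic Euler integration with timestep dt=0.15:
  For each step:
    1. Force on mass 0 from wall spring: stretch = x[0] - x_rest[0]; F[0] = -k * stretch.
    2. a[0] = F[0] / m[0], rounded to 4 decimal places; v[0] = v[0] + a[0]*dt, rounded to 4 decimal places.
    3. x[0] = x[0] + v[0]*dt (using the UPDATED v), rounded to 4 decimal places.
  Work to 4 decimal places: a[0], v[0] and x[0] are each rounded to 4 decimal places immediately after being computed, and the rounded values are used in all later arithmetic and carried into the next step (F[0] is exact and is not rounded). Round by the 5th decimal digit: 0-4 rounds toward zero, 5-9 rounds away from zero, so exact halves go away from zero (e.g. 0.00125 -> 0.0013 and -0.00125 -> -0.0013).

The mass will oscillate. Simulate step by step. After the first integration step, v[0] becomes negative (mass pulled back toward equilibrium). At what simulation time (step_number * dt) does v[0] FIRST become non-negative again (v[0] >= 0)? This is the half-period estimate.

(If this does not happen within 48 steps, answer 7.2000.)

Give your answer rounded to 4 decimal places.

Answer: 2.4000

Derivation:
Step 0: x=[7.0000] v=[0.0000]
Step 1: x=[6.8992] v=[-0.6719]
Step 2: x=[6.7017] v=[-1.3167]
Step 3: x=[6.4154] v=[-1.9084]
Step 4: x=[6.0519] v=[-2.4232]
Step 5: x=[5.6259] v=[-2.8403]
Step 6: x=[5.1545] v=[-3.1429]
Step 7: x=[4.6567] v=[-3.3188]
Step 8: x=[4.1526] v=[-3.3609]
Step 9: x=[3.6625] v=[-3.2675]
Step 10: x=[3.2061] v=[-3.0424]
Step 11: x=[2.8019] v=[-2.6947]
Step 12: x=[2.4662] v=[-2.2383]
Step 13: x=[2.2124] v=[-1.6917]
Step 14: x=[2.0509] v=[-1.0769]
Step 15: x=[1.9881] v=[-0.4187]
Step 16: x=[2.0266] v=[0.2564]
First v>=0 after going negative at step 16, time=2.4000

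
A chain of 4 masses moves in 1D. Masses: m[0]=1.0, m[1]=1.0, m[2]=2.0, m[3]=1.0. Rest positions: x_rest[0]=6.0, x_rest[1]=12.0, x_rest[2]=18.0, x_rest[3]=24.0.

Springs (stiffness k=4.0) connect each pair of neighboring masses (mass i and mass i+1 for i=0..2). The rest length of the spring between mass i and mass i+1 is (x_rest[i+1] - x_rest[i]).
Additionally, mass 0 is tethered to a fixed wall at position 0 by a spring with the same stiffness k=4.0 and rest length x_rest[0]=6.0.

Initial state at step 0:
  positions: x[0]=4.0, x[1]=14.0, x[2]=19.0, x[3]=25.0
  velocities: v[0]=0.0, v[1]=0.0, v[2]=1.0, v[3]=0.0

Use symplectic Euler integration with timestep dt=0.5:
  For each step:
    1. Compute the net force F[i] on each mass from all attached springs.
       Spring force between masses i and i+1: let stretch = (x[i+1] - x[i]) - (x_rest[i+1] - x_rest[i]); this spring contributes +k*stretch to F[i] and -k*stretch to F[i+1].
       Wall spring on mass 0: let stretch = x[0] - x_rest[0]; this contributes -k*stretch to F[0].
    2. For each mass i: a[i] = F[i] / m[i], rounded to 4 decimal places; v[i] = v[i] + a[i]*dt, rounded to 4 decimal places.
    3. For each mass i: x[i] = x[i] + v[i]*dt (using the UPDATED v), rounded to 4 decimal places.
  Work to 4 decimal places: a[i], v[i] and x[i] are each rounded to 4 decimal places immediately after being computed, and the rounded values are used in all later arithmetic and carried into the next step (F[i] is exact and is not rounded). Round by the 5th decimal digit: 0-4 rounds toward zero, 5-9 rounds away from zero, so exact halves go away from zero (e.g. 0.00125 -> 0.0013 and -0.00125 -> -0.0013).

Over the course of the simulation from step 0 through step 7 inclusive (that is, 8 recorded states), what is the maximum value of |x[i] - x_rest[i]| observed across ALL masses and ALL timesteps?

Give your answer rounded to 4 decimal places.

Answer: 4.0000

Derivation:
Step 0: x=[4.0000 14.0000 19.0000 25.0000] v=[0.0000 0.0000 1.0000 0.0000]
Step 1: x=[10.0000 9.0000 20.0000 25.0000] v=[12.0000 -10.0000 2.0000 0.0000]
Step 2: x=[5.0000 16.0000 18.0000 26.0000] v=[-10.0000 14.0000 -4.0000 2.0000]
Step 3: x=[6.0000 14.0000 19.0000 25.0000] v=[2.0000 -4.0000 2.0000 -2.0000]
Step 4: x=[9.0000 9.0000 20.5000 24.0000] v=[6.0000 -10.0000 3.0000 -2.0000]
Step 5: x=[3.0000 15.5000 18.0000 25.5000] v=[-12.0000 13.0000 -5.0000 3.0000]
Step 6: x=[6.5000 12.0000 18.0000 25.5000] v=[7.0000 -7.0000 0.0000 0.0000]
Step 7: x=[9.0000 9.0000 18.7500 24.0000] v=[5.0000 -6.0000 1.5000 -3.0000]
Max displacement = 4.0000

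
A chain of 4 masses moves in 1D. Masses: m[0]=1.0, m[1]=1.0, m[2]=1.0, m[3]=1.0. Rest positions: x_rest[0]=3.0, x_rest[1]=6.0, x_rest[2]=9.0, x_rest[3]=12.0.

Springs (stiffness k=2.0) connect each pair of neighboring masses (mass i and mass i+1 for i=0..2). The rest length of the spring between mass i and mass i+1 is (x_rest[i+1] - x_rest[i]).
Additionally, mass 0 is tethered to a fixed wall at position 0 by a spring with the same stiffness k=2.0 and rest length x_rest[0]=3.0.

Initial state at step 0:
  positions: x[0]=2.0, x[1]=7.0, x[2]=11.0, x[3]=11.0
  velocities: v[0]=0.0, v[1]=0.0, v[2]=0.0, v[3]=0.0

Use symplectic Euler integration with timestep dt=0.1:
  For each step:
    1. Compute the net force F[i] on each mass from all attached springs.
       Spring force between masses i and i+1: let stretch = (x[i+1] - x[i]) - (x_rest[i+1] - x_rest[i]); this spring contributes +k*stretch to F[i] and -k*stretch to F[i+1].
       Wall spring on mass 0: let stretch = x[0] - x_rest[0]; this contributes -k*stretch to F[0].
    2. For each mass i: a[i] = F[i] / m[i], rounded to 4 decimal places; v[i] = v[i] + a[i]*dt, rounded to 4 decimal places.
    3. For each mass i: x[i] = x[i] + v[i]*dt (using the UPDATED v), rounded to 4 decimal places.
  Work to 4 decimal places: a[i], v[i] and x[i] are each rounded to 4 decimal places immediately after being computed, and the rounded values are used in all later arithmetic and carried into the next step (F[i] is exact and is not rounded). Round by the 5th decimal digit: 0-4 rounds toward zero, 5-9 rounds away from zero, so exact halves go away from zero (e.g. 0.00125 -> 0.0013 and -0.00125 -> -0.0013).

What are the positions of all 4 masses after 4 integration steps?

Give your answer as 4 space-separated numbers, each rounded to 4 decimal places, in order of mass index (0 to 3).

Answer: 2.5588 6.8061 10.2586 11.5589

Derivation:
Step 0: x=[2.0000 7.0000 11.0000 11.0000] v=[0.0000 0.0000 0.0000 0.0000]
Step 1: x=[2.0600 6.9800 10.9200 11.0600] v=[0.6000 -0.2000 -0.8000 0.6000]
Step 2: x=[2.1772 6.9404 10.7640 11.1772] v=[1.1720 -0.3960 -1.5600 1.1720]
Step 3: x=[2.3461 6.8820 10.5398 11.3461] v=[1.6892 -0.5839 -2.2421 1.6894]
Step 4: x=[2.5588 6.8061 10.2586 11.5589] v=[2.1272 -0.7595 -2.8124 2.1281]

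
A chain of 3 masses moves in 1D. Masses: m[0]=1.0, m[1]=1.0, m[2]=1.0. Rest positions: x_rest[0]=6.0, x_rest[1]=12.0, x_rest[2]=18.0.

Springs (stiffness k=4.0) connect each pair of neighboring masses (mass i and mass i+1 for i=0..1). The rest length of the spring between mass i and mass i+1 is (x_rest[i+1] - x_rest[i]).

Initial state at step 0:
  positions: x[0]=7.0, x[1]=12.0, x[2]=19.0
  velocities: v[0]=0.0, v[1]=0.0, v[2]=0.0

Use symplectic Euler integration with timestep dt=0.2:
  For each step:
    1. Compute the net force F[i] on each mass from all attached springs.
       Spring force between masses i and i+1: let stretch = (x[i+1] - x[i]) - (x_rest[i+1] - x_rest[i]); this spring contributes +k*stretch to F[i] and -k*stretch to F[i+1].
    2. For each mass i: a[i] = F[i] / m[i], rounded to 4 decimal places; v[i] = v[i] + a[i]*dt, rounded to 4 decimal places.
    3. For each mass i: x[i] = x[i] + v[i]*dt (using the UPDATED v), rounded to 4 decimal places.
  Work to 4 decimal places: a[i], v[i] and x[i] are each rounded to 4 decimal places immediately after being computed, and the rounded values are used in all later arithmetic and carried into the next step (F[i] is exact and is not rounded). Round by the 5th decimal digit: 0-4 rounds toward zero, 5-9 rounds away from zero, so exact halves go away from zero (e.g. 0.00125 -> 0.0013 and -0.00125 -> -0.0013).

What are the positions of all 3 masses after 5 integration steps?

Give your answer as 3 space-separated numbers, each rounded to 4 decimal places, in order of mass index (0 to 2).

Answer: 6.4065 13.1868 18.4065

Derivation:
Step 0: x=[7.0000 12.0000 19.0000] v=[0.0000 0.0000 0.0000]
Step 1: x=[6.8400 12.3200 18.8400] v=[-0.8000 1.6000 -0.8000]
Step 2: x=[6.5968 12.8064 18.5968] v=[-1.2160 2.4320 -1.2160]
Step 3: x=[6.3871 13.2257 18.3871] v=[-1.0483 2.0966 -1.0483]
Step 4: x=[6.3116 13.3767 18.3116] v=[-0.3774 0.7548 -0.3774]
Step 5: x=[6.4065 13.1868 18.4065] v=[0.4747 -0.9494 0.4747]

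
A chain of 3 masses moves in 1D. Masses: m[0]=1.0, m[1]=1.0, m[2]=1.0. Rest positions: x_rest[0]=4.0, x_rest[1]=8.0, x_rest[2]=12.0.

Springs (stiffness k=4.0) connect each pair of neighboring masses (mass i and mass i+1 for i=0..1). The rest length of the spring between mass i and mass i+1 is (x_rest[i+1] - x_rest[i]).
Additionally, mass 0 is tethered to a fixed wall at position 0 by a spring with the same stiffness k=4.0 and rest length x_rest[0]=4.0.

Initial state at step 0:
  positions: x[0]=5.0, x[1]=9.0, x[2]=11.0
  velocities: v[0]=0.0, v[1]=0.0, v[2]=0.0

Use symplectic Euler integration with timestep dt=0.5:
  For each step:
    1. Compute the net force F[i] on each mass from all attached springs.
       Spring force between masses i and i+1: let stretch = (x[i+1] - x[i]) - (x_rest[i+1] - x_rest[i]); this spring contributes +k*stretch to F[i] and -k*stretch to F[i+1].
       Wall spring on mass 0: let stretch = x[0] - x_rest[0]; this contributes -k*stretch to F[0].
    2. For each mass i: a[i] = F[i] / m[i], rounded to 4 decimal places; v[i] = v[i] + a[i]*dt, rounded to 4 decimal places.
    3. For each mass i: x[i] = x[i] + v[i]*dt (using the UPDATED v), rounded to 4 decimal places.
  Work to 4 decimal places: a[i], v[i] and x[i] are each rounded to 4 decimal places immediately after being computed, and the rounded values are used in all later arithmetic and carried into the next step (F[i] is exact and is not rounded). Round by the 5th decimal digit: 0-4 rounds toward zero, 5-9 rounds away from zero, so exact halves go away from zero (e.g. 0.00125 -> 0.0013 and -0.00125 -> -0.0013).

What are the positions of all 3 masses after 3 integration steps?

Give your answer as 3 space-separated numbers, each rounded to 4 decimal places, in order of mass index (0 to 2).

Step 0: x=[5.0000 9.0000 11.0000] v=[0.0000 0.0000 0.0000]
Step 1: x=[4.0000 7.0000 13.0000] v=[-2.0000 -4.0000 4.0000]
Step 2: x=[2.0000 8.0000 13.0000] v=[-4.0000 2.0000 0.0000]
Step 3: x=[4.0000 8.0000 12.0000] v=[4.0000 0.0000 -2.0000]

Answer: 4.0000 8.0000 12.0000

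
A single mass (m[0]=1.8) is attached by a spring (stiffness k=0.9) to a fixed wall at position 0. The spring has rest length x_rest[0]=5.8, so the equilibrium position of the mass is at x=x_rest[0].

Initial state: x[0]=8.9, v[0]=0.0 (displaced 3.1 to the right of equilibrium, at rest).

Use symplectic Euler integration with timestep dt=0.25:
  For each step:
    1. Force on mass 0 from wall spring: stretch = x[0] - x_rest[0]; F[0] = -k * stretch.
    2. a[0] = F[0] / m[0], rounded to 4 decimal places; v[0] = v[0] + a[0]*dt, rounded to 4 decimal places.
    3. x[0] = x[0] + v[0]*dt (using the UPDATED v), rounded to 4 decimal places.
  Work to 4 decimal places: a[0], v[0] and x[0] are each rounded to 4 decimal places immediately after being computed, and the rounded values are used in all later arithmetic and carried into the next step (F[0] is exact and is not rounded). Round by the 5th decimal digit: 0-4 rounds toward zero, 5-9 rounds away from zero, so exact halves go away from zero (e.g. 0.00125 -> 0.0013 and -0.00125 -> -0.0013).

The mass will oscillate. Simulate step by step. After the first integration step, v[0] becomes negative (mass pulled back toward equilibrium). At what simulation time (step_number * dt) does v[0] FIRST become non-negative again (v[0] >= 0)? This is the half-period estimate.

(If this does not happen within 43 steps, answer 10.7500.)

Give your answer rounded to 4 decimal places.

Step 0: x=[8.9000] v=[0.0000]
Step 1: x=[8.8031] v=[-0.3875]
Step 2: x=[8.6124] v=[-0.7629]
Step 3: x=[8.3338] v=[-1.1145]
Step 4: x=[7.9760] v=[-1.4312]
Step 5: x=[7.5502] v=[-1.7032]
Step 6: x=[7.0697] v=[-1.9220]
Step 7: x=[6.5495] v=[-2.0807]
Step 8: x=[6.0059] v=[-2.1744]
Step 9: x=[5.4559] v=[-2.2002]
Step 10: x=[4.9166] v=[-2.1572]
Step 11: x=[4.4049] v=[-2.0468]
Step 12: x=[3.9368] v=[-1.8724]
Step 13: x=[3.5269] v=[-1.6395]
Step 14: x=[3.1881] v=[-1.3554]
Step 15: x=[2.9309] v=[-1.0289]
Step 16: x=[2.7633] v=[-0.6703]
Step 17: x=[2.6906] v=[-0.2907]
Step 18: x=[2.7151] v=[0.0980]
First v>=0 after going negative at step 18, time=4.5000

Answer: 4.5000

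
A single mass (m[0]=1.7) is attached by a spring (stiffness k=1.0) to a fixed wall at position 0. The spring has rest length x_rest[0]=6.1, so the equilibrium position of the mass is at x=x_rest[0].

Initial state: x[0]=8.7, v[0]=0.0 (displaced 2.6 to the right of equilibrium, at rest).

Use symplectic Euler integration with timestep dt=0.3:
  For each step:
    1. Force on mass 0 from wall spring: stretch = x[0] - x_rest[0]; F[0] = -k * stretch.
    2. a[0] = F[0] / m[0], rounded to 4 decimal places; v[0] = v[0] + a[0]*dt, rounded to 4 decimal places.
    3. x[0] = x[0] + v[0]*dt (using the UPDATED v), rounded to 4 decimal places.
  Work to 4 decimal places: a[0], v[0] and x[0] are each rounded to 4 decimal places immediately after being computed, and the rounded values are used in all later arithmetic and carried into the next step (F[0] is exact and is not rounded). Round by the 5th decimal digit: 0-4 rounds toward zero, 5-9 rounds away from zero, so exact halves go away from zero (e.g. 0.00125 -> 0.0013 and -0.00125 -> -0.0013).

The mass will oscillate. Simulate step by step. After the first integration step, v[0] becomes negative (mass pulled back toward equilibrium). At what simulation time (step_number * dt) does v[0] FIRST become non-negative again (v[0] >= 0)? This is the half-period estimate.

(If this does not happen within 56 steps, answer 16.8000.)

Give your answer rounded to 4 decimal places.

Step 0: x=[8.7000] v=[0.0000]
Step 1: x=[8.5624] v=[-0.4588]
Step 2: x=[8.2944] v=[-0.8934]
Step 3: x=[7.9102] v=[-1.2806]
Step 4: x=[7.4302] v=[-1.6000]
Step 5: x=[6.8798] v=[-1.8348]
Step 6: x=[6.2881] v=[-1.9724]
Step 7: x=[5.6864] v=[-2.0056]
Step 8: x=[5.1066] v=[-1.9326]
Step 9: x=[4.5794] v=[-1.7573]
Step 10: x=[4.1327] v=[-1.4890]
Step 11: x=[3.7902] v=[-1.1418]
Step 12: x=[3.5699] v=[-0.7342]
Step 13: x=[3.4836] v=[-0.2877]
Step 14: x=[3.5358] v=[0.1740]
First v>=0 after going negative at step 14, time=4.2000

Answer: 4.2000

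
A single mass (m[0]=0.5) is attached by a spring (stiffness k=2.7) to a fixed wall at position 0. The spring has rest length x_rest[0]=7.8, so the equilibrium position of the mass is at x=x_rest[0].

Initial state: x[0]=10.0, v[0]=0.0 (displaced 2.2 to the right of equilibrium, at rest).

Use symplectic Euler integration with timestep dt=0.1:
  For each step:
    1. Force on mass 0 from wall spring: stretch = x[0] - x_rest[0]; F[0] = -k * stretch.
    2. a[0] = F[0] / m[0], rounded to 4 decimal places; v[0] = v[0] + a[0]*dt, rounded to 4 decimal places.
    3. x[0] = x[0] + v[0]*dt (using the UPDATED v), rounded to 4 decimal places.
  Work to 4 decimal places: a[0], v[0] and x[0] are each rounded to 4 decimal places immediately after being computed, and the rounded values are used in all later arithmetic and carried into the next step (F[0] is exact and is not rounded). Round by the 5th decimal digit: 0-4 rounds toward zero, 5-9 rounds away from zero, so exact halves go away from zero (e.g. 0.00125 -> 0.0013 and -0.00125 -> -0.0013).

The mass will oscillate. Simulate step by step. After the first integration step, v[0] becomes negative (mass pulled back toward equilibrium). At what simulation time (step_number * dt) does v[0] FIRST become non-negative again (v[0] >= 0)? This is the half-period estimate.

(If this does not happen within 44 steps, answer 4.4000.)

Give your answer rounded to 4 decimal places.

Step 0: x=[10.0000] v=[0.0000]
Step 1: x=[9.8812] v=[-1.1880]
Step 2: x=[9.6500] v=[-2.3119]
Step 3: x=[9.3189] v=[-3.3109]
Step 4: x=[8.9058] v=[-4.1311]
Step 5: x=[8.4330] v=[-4.7282]
Step 6: x=[7.9260] v=[-5.0700]
Step 7: x=[7.4122] v=[-5.1380]
Step 8: x=[6.9193] v=[-4.9286]
Step 9: x=[6.4740] v=[-4.4530]
Step 10: x=[6.1003] v=[-3.7370]
Step 11: x=[5.8184] v=[-2.8192]
Step 12: x=[5.6435] v=[-1.7491]
Step 13: x=[5.5850] v=[-0.5846]
Step 14: x=[5.6462] v=[0.6115]
First v>=0 after going negative at step 14, time=1.4000

Answer: 1.4000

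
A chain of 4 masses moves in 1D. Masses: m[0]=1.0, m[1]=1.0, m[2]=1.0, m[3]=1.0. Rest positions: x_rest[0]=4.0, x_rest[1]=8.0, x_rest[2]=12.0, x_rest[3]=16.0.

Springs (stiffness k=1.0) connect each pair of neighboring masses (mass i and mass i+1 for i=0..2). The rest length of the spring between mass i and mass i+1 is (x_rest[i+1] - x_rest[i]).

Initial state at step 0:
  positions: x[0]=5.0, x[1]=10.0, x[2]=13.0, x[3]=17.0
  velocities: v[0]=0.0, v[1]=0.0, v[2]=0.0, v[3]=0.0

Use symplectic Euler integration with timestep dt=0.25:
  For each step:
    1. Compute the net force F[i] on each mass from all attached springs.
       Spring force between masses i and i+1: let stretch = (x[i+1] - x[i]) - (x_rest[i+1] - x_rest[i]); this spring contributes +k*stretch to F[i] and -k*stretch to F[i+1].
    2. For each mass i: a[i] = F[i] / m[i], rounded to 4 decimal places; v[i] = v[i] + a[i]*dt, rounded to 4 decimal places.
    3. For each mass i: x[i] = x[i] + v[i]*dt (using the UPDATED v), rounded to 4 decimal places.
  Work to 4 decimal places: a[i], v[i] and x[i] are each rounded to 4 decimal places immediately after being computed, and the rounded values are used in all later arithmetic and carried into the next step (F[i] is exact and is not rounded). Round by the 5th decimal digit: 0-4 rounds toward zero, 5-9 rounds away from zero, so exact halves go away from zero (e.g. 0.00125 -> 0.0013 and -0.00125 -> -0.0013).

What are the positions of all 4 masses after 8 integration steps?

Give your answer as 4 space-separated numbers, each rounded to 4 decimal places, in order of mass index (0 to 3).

Step 0: x=[5.0000 10.0000 13.0000 17.0000] v=[0.0000 0.0000 0.0000 0.0000]
Step 1: x=[5.0625 9.8750 13.0625 17.0000] v=[0.2500 -0.5000 0.2500 0.0000]
Step 2: x=[5.1758 9.6484 13.1719 17.0039] v=[0.4531 -0.9063 0.4375 0.0156]
Step 3: x=[5.3186 9.3625 13.3006 17.0183] v=[0.5713 -1.1436 0.5146 0.0576]
Step 4: x=[5.4642 9.0700 13.4155 17.0504] v=[0.5823 -1.1701 0.4595 0.1282]
Step 5: x=[5.5852 8.8237 13.4860 17.1053] v=[0.4838 -0.9852 0.2819 0.2195]
Step 6: x=[5.6586 8.6664 13.4913 17.1840] v=[0.2934 -0.6293 0.0212 0.3147]
Step 7: x=[5.6700 8.6227 13.4258 17.2819] v=[0.0454 -0.1750 -0.2619 0.3915]
Step 8: x=[5.6159 8.6946 13.3011 17.3888] v=[-0.2164 0.2876 -0.4987 0.4275]

Answer: 5.6159 8.6946 13.3011 17.3888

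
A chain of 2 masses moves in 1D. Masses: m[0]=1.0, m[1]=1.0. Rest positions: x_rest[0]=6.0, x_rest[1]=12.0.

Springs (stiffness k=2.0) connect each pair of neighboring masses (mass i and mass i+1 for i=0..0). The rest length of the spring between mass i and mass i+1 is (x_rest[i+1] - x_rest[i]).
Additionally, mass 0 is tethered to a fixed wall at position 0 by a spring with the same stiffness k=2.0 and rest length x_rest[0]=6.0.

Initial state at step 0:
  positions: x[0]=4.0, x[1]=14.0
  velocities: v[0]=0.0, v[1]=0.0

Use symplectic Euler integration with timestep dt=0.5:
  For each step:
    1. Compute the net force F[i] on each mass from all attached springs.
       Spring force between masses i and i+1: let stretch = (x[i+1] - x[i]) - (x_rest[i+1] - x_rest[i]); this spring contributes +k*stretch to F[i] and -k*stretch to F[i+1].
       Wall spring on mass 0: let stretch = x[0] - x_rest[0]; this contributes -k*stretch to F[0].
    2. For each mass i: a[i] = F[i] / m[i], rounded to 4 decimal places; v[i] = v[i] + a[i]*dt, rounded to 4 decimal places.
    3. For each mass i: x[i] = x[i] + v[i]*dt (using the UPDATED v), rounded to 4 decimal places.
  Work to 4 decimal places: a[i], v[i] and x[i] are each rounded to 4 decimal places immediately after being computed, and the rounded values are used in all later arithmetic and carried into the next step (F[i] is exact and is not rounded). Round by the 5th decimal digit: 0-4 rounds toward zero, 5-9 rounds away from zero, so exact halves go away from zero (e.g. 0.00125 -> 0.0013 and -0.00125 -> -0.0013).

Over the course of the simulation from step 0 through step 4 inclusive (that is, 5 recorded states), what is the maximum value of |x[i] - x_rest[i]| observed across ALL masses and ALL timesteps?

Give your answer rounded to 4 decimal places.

Step 0: x=[4.0000 14.0000] v=[0.0000 0.0000]
Step 1: x=[7.0000 12.0000] v=[6.0000 -4.0000]
Step 2: x=[9.0000 10.5000] v=[4.0000 -3.0000]
Step 3: x=[7.2500 11.2500] v=[-3.5000 1.5000]
Step 4: x=[3.8750 13.0000] v=[-6.7500 3.5000]
Max displacement = 3.0000

Answer: 3.0000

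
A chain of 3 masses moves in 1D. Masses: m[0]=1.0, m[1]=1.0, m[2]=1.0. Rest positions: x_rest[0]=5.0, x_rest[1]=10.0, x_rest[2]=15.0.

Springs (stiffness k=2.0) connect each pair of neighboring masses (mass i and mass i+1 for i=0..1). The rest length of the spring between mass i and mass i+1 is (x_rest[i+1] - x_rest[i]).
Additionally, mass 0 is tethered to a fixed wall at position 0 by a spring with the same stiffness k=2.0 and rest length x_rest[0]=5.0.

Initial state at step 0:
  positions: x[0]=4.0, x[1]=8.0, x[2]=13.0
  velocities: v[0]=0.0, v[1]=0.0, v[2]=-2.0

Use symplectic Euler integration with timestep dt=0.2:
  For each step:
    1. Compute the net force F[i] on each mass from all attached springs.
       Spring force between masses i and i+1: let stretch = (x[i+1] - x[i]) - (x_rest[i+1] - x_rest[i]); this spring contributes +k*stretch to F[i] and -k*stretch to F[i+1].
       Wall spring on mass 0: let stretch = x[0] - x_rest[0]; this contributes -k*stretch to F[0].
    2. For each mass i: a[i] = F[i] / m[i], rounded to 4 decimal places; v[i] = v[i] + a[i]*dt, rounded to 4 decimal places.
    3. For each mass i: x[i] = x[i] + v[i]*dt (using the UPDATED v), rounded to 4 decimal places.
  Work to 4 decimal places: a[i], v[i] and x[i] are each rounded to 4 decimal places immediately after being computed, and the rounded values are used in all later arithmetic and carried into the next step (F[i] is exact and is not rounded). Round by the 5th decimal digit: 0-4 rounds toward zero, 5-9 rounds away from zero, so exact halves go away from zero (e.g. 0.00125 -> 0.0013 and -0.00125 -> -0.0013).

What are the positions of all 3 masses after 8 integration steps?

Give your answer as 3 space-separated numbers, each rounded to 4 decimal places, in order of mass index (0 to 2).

Step 0: x=[4.0000 8.0000 13.0000] v=[0.0000 0.0000 -2.0000]
Step 1: x=[4.0000 8.0800 12.6000] v=[0.0000 0.4000 -2.0000]
Step 2: x=[4.0064 8.1952 12.2384] v=[0.0320 0.5760 -1.8080]
Step 3: x=[4.0274 8.2988 11.9533] v=[0.1050 0.5178 -1.4253]
Step 4: x=[4.0679 8.3530 11.7759] v=[0.2026 0.2710 -0.8871]
Step 5: x=[4.1258 8.3382 11.7246] v=[0.2895 -0.0739 -0.2563]
Step 6: x=[4.1906 8.2573 11.8024] v=[0.3241 -0.4043 0.3891]
Step 7: x=[4.2455 8.1347 11.9966] v=[0.2745 -0.6129 0.9711]
Step 8: x=[4.2719 8.0099 12.2819] v=[0.1320 -0.6238 1.4263]

Answer: 4.2719 8.0099 12.2819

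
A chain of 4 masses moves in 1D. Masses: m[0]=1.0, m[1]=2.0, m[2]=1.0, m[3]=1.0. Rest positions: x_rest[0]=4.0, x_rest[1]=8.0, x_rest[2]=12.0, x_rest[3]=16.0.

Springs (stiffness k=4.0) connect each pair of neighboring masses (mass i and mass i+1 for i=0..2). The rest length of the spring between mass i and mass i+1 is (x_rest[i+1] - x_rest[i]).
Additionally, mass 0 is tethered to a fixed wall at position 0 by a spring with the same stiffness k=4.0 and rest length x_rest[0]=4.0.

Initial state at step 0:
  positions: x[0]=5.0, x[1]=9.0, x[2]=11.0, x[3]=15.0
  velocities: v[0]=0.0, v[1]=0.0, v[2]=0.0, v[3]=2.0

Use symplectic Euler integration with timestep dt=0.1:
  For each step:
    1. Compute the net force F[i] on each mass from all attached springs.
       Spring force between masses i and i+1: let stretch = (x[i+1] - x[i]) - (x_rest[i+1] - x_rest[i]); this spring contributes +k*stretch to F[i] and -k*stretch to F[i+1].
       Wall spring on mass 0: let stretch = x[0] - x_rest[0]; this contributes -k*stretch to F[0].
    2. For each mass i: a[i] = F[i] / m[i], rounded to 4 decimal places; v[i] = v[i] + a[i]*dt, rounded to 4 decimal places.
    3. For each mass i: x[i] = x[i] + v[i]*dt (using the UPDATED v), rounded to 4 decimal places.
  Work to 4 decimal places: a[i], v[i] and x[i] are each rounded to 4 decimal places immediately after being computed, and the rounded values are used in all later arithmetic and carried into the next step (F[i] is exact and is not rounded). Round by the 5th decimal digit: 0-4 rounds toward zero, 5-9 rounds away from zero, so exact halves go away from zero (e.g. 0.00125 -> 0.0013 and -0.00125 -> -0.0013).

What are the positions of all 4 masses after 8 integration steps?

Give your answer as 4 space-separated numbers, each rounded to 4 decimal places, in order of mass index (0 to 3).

Answer: 3.8803 8.0050 13.0180 16.5589

Derivation:
Step 0: x=[5.0000 9.0000 11.0000 15.0000] v=[0.0000 0.0000 0.0000 2.0000]
Step 1: x=[4.9600 8.9600 11.0800 15.2000] v=[-0.4000 -0.4000 0.8000 2.0000]
Step 2: x=[4.8816 8.8824 11.2400 15.3952] v=[-0.7840 -0.7760 1.6000 1.9520]
Step 3: x=[4.7680 8.7719 11.4719 15.5842] v=[-1.1363 -1.1046 2.3190 1.8899]
Step 4: x=[4.6238 8.6354 11.7603 15.7687] v=[-1.4419 -1.3654 2.8839 1.8450]
Step 5: x=[4.4551 8.4811 12.0840 15.9529] v=[-1.6868 -1.5427 3.2373 1.8416]
Step 6: x=[4.2693 8.3184 12.4184 16.1423] v=[-1.8584 -1.6273 3.3437 1.8940]
Step 7: x=[4.0747 8.1567 12.7377 16.3427] v=[-1.9465 -1.6171 3.1933 2.0044]
Step 8: x=[3.8803 8.0050 13.0180 16.5589] v=[-1.9436 -1.5173 2.8029 2.1624]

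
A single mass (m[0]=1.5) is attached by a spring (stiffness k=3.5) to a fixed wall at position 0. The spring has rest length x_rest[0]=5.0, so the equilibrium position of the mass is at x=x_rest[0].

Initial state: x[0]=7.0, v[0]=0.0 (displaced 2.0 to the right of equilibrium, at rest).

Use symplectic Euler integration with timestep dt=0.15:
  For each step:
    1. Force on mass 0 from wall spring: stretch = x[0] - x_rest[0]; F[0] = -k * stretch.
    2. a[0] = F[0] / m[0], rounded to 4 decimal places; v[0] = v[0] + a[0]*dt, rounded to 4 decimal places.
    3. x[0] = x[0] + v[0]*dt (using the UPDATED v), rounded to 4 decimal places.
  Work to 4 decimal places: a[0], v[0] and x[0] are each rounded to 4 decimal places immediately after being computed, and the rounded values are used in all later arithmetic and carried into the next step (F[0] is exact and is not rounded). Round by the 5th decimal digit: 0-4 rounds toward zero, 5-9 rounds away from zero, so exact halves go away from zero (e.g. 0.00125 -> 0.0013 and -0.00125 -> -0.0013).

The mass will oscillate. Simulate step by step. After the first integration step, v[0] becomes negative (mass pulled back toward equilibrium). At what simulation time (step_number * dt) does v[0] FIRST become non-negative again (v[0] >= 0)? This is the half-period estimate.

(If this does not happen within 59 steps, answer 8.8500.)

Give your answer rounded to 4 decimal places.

Answer: 2.1000

Derivation:
Step 0: x=[7.0000] v=[0.0000]
Step 1: x=[6.8950] v=[-0.7000]
Step 2: x=[6.6905] v=[-1.3633]
Step 3: x=[6.3973] v=[-1.9550]
Step 4: x=[6.0307] v=[-2.4441]
Step 5: x=[5.6100] v=[-2.8049]
Step 6: x=[5.1572] v=[-3.0184]
Step 7: x=[4.6962] v=[-3.0734]
Step 8: x=[4.2511] v=[-2.9671]
Step 9: x=[3.8454] v=[-2.7050]
Step 10: x=[3.5003] v=[-2.3009]
Step 11: x=[3.2339] v=[-1.7760]
Step 12: x=[3.0602] v=[-1.1579]
Step 13: x=[2.9884] v=[-0.4790]
Step 14: x=[3.0222] v=[0.2251]
First v>=0 after going negative at step 14, time=2.1000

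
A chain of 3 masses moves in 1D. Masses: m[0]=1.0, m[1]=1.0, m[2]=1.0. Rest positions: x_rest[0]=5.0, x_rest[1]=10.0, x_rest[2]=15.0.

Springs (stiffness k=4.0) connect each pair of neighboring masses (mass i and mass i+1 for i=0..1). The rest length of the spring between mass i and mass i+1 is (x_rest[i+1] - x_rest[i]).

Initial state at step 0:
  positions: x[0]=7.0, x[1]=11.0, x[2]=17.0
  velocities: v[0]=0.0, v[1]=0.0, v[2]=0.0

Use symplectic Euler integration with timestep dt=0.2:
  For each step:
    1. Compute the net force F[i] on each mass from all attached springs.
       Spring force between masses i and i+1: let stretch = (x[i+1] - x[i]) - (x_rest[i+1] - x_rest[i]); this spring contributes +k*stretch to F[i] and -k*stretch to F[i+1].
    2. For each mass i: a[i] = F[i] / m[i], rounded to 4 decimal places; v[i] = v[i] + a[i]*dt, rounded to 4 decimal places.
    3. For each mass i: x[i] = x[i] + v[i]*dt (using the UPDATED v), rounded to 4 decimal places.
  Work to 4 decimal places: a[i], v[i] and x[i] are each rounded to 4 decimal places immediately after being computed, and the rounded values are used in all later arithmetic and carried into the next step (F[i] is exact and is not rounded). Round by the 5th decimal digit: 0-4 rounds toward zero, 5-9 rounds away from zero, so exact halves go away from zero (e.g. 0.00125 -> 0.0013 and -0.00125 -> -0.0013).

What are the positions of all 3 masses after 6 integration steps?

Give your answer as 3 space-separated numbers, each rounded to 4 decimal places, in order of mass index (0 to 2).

Step 0: x=[7.0000 11.0000 17.0000] v=[0.0000 0.0000 0.0000]
Step 1: x=[6.8400 11.3200 16.8400] v=[-0.8000 1.6000 -0.8000]
Step 2: x=[6.5968 11.8064 16.5968] v=[-1.2160 2.4320 -1.2160]
Step 3: x=[6.3871 12.2257 16.3871] v=[-1.0483 2.0966 -1.0483]
Step 4: x=[6.3116 12.3767 16.3116] v=[-0.3774 0.7548 -0.3774]
Step 5: x=[6.4065 12.1868 16.4065] v=[0.4747 -0.9494 0.4747]
Step 6: x=[6.6263 11.7472 16.6263] v=[1.0989 -2.1979 1.0989]

Answer: 6.6263 11.7472 16.6263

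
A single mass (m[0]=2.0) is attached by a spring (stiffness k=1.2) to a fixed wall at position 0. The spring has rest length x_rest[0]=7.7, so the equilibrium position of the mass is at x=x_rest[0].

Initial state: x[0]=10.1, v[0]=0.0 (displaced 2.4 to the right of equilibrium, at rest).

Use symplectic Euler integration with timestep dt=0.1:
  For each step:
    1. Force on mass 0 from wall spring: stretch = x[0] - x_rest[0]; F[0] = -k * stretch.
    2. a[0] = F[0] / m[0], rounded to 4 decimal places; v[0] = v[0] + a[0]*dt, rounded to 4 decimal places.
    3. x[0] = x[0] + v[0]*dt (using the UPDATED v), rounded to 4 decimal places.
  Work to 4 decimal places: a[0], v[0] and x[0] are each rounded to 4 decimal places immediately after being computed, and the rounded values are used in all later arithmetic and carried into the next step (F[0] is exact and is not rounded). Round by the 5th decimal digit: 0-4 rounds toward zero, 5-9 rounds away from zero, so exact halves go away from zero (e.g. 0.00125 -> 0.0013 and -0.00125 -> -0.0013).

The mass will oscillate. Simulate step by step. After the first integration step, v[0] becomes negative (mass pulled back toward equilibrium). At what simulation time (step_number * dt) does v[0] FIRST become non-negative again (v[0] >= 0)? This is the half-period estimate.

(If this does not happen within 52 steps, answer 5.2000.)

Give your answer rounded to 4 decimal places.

Step 0: x=[10.1000] v=[0.0000]
Step 1: x=[10.0856] v=[-0.1440]
Step 2: x=[10.0569] v=[-0.2871]
Step 3: x=[10.0141] v=[-0.4285]
Step 4: x=[9.9574] v=[-0.5674]
Step 5: x=[9.8871] v=[-0.7028]
Step 6: x=[9.8037] v=[-0.8340]
Step 7: x=[9.7077] v=[-0.9602]
Step 8: x=[9.5996] v=[-1.0807]
Step 9: x=[9.4801] v=[-1.1947]
Step 10: x=[9.3500] v=[-1.3015]
Step 11: x=[9.2100] v=[-1.4005]
Step 12: x=[9.0609] v=[-1.4911]
Step 13: x=[8.9036] v=[-1.5728]
Step 14: x=[8.7391] v=[-1.6450]
Step 15: x=[8.5684] v=[-1.7074]
Step 16: x=[8.3925] v=[-1.7595]
Step 17: x=[8.2124] v=[-1.8011]
Step 18: x=[8.0292] v=[-1.8318]
Step 19: x=[7.8440] v=[-1.8516]
Step 20: x=[7.6580] v=[-1.8602]
Step 21: x=[7.4722] v=[-1.8577]
Step 22: x=[7.2878] v=[-1.8440]
Step 23: x=[7.1059] v=[-1.8193]
Step 24: x=[6.9275] v=[-1.7837]
Step 25: x=[6.7538] v=[-1.7374]
Step 26: x=[6.5857] v=[-1.6806]
Step 27: x=[6.4243] v=[-1.6137]
Step 28: x=[6.2706] v=[-1.5372]
Step 29: x=[6.1255] v=[-1.4514]
Step 30: x=[5.9898] v=[-1.3569]
Step 31: x=[5.8644] v=[-1.2543]
Step 32: x=[5.7500] v=[-1.1442]
Step 33: x=[5.6473] v=[-1.0272]
Step 34: x=[5.5569] v=[-0.9040]
Step 35: x=[5.4794] v=[-0.7754]
Step 36: x=[5.4152] v=[-0.6422]
Step 37: x=[5.3647] v=[-0.5051]
Step 38: x=[5.3282] v=[-0.3650]
Step 39: x=[5.3059] v=[-0.2227]
Step 40: x=[5.2980] v=[-0.0791]
Step 41: x=[5.3045] v=[0.0650]
First v>=0 after going negative at step 41, time=4.1000

Answer: 4.1000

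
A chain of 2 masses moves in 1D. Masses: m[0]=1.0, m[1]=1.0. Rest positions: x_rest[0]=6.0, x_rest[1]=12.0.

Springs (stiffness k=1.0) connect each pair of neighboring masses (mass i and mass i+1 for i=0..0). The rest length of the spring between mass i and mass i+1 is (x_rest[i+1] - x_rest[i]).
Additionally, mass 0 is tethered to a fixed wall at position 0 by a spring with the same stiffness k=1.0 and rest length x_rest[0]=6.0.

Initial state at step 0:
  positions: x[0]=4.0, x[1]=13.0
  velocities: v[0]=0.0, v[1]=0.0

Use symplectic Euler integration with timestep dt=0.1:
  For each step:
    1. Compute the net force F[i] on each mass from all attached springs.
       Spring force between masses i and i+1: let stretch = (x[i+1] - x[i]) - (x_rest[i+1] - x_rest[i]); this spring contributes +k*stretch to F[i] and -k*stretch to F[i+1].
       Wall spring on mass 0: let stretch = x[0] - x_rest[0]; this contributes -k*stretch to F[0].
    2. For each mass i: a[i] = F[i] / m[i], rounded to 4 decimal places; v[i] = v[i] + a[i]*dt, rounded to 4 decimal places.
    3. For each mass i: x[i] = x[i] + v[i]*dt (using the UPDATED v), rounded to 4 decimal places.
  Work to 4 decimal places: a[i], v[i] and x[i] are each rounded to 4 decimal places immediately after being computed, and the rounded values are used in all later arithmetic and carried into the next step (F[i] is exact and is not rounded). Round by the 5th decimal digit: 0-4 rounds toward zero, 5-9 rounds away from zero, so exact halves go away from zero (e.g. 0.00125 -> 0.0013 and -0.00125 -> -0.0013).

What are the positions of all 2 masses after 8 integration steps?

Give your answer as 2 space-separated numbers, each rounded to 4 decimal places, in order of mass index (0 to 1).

Step 0: x=[4.0000 13.0000] v=[0.0000 0.0000]
Step 1: x=[4.0500 12.9700] v=[0.5000 -0.3000]
Step 2: x=[4.1487 12.9108] v=[0.9870 -0.5920]
Step 3: x=[4.2935 12.8240] v=[1.4483 -0.8682]
Step 4: x=[4.4807 12.7119] v=[1.8720 -1.1213]
Step 5: x=[4.7054 12.5775] v=[2.2471 -1.3444]
Step 6: x=[4.9618 12.4243] v=[2.5638 -1.5316]
Step 7: x=[5.2432 12.2565] v=[2.8139 -1.6779]
Step 8: x=[5.5423 12.0786] v=[2.9909 -1.7792]

Answer: 5.5423 12.0786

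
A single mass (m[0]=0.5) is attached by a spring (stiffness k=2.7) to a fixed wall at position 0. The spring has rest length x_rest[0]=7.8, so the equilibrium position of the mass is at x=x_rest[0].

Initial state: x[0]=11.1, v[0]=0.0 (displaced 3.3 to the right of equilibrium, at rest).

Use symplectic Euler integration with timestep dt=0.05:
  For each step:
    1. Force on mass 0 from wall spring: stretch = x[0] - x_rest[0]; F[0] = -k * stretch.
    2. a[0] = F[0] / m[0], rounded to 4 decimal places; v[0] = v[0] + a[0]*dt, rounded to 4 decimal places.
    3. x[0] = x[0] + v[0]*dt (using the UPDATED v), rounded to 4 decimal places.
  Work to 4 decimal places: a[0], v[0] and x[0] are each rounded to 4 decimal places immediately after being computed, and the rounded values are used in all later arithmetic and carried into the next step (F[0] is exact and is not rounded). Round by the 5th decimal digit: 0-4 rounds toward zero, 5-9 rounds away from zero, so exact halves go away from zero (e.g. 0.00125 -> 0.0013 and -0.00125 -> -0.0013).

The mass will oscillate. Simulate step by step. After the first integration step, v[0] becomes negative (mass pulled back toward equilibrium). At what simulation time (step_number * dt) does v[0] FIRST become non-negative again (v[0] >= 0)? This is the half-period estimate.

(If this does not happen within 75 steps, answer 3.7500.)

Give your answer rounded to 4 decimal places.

Step 0: x=[11.1000] v=[0.0000]
Step 1: x=[11.0555] v=[-0.8910]
Step 2: x=[10.9670] v=[-1.7700]
Step 3: x=[10.8357] v=[-2.6251]
Step 4: x=[10.6635] v=[-3.4447]
Step 5: x=[10.4526] v=[-4.2178]
Step 6: x=[10.2059] v=[-4.9340]
Step 7: x=[9.9267] v=[-5.5836]
Step 8: x=[9.6188] v=[-6.1578]
Step 9: x=[9.2864] v=[-6.6489]
Step 10: x=[8.9339] v=[-7.0502]
Step 11: x=[8.5661] v=[-7.3564]
Step 12: x=[8.1879] v=[-7.5632]
Step 13: x=[7.8045] v=[-7.6679]
Step 14: x=[7.4210] v=[-7.6691]
Step 15: x=[7.0427] v=[-7.5668]
Step 16: x=[6.6746] v=[-7.3623]
Step 17: x=[6.3217] v=[-7.0584]
Step 18: x=[5.9887] v=[-6.6593]
Step 19: x=[5.6802] v=[-6.1703]
Step 20: x=[5.4003] v=[-5.5980]
Step 21: x=[5.1528] v=[-4.9501]
Step 22: x=[4.9410] v=[-4.2354]
Step 23: x=[4.7678] v=[-3.4635]
Step 24: x=[4.6356] v=[-2.6448]
Step 25: x=[4.5461] v=[-1.7904]
Step 26: x=[4.5005] v=[-0.9118]
Step 27: x=[4.4995] v=[-0.0209]
Step 28: x=[4.5430] v=[0.8702]
First v>=0 after going negative at step 28, time=1.4000

Answer: 1.4000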